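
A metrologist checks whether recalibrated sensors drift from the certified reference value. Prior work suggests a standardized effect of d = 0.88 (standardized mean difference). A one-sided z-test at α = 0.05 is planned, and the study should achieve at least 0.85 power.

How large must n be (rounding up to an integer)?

n = 10

Set Φ(δ − 1.645) = 0.85; then δ − 1.645 = Φ⁻¹(0.85) = 1.036, giving δ = 2.681.
δ = d·√n ⇒ n = (δ/d)² = (2.681 / 0.88)² = 9.28.
Rounding up, n = 10.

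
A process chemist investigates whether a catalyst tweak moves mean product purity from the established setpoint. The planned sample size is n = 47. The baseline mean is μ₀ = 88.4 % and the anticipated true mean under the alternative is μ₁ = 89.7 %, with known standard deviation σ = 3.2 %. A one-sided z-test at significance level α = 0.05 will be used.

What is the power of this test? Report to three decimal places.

Power ≈ 0.873

Standardized effect: d = |μ₁ − μ₀| / σ = |89.7 − 88.4| / 3.2 = 0.4062
Noncentrality parameter: δ = d·√n = 0.4062 × √47 = 2.7851
Critical value for a one-sided test at α = 0.05: z_α = 1.645.
Power = P(Z > 1.645 − δ) = Φ(1.140) = 0.8729.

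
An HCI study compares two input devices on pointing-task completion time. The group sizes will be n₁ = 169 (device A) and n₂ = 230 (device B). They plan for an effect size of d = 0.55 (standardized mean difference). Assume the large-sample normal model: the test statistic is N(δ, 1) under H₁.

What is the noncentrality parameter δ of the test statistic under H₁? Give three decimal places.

δ ≈ 5.429

The noncentrality parameter scales effect size by the design's sample-size factor: δ = d / √(1/n₁ + 1/n₂) = 0.55 / √(1/169 + 1/230) = 5.4285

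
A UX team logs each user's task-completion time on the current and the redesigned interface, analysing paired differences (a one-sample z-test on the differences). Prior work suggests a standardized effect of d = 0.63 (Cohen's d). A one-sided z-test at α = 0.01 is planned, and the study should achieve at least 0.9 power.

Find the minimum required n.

For power 0.9 need Φ(δ − z_{0.01}) = 0.9, so δ = z_{0.01} + z_{0.10} = 2.326 + 1.282 = 3.608.
δ = d·√n ⇒ n = (δ/d)² = (3.608 / 0.63)² = 32.80.
Round up to the next whole unit.

n = 33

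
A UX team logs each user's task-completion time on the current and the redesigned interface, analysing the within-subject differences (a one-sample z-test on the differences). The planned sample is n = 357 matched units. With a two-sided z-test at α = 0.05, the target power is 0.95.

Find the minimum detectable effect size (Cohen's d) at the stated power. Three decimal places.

d ≈ 0.191

Need Φ(δ − 1.960) = 0.95, so δ = 1.960 + 1.645 = 3.605.
(The second rejection-region term Φ(−δ − z_{α/2}) is negligible and dropped.)
δ = d·√n ⇒ d = δ/√n = 3.605/√357 = 0.1908.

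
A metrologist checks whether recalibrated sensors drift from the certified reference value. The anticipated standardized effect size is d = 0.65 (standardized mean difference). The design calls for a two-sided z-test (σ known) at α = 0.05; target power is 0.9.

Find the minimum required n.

n = 25

For power 0.9 need Φ(δ − z_{0.025}) = 0.9, so δ = z_{0.025} + z_{0.10} = 1.960 + 1.282 = 3.242.
(For δ > 0 the lower-tail rejection region contributes negligibly to power, so the one-term inversion is standard.)
δ = d·√n ⇒ n = (δ/d)² = (3.242 / 0.65)² = 24.87.
Round up to the next whole unit.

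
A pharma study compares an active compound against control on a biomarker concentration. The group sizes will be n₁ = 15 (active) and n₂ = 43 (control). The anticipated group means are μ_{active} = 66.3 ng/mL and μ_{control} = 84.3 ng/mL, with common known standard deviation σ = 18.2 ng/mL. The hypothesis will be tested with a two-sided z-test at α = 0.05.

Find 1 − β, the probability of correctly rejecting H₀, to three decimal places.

Standardized effect: d = |μ_{active} − μ_{control}| / σ = |66.3 − 84.3| / 18.2 = 0.9890
Noncentrality parameter: δ = d / √(1/n₁ + 1/n₂) = 0.9890 / √(1/15 + 1/43) = 3.2981
Critical value for a two-sided test at α = 0.05: z_{α/2} = 1.960.
Power = Φ(δ − 1.960) + Φ(−δ − 1.960) = Φ(1.338) + Φ(-5.258) = 0.9096 + 0.0000 = 0.9096.

Power ≈ 0.910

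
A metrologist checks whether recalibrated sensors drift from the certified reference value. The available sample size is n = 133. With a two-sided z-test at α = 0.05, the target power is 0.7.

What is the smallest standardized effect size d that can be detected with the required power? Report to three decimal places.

d ≈ 0.215

Required noncentrality: δ = z_{0.025} + z_{0.30} = 1.960 + 0.524 = 2.484.
(Lower-tail contribution to power is negligible for δ > 0.)
δ = d·√n ⇒ d = δ/√n = 2.484/√133 = 0.2154.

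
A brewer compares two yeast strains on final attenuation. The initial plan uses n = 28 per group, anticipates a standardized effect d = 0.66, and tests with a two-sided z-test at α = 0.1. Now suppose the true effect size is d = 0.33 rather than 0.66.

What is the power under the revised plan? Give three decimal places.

With d = 0.33: δ = d·√(n/2) = 0.33 × √(28/2) = 1.2347. Critical value z_{0.05} = 1.645.
Revised power = Φ(δ − 1.645) + Φ(−δ − 1.645) = Φ(-0.410) + Φ(-2.880) = 0.3409 + 0.0020 = 0.3429.

Power ≈ 0.343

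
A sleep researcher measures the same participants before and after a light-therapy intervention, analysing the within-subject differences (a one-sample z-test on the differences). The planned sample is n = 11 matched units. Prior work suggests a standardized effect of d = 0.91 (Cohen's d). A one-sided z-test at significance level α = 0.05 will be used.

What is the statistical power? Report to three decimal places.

Noncentrality parameter: δ = d·√n = 0.91 × √11 = 3.0181
Critical value for a one-sided test at α = 0.05: z_α = 1.645.
Power = Φ(δ − 1.645) = Φ(1.373) = 0.9152.

Power ≈ 0.915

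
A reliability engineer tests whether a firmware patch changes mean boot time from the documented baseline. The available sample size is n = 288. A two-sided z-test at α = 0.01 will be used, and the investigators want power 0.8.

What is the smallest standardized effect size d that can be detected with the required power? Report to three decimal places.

Required noncentrality: δ = z_{0.005} + z_{0.20} = 2.576 + 0.842 = 3.417.
(Lower-tail contribution to power is negligible for δ > 0.)
δ = d·√n ⇒ d = δ/√n = 3.417/√288 = 0.2014.

d ≈ 0.201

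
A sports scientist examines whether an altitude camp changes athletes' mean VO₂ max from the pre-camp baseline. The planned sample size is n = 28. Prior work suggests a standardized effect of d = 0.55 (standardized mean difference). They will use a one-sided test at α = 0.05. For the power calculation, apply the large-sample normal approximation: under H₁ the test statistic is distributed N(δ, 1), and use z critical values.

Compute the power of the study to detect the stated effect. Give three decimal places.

Noncentrality parameter: λ = d·√n = 0.55 × √28 = 2.9103
One-sided α = 0.05 → critical value z_{0.05} = 1.645.
Power = P(Z > 1.645 − λ) = Φ(1.265) = 0.8971.

Power ≈ 0.897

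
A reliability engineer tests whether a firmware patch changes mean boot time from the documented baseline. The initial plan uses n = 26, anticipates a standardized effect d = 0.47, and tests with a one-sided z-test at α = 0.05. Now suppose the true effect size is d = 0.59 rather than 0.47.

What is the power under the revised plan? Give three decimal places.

With d = 0.59: δ = d·√n = 0.59 × √26 = 3.0084. Critical value z_{0.05} = 1.645.
Revised power = Φ(δ − 1.645) = Φ(1.364) = 0.9136.

Power ≈ 0.914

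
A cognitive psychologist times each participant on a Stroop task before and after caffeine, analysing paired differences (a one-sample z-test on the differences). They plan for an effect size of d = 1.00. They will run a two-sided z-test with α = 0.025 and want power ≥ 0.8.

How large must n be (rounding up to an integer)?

n = 10

Set Φ(δ − 2.241) = 0.8; then δ − 2.241 = Φ⁻¹(0.8) = 0.842, giving δ = 3.083.
(The Φ(−δ − z_{α/2}) term is vanishingly small for δ > 0 and is dropped in the standard sample-size formula.)
δ = d·√n ⇒ n = (δ/d)² = (3.083 / 1.00)² = 9.51.
Rounding up, n = 10.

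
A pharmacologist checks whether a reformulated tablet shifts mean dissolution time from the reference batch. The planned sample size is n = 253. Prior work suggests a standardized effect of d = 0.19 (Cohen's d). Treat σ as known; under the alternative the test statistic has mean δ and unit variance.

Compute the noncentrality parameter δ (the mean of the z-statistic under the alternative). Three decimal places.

δ ≈ 3.022

δ = d·√n = 0.19 × √253 = 3.0221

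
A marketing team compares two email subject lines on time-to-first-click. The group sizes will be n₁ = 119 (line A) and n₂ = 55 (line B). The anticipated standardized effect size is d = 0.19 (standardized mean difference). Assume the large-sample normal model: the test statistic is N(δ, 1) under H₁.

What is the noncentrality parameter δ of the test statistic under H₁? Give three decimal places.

δ = d / √(1/n₁ + 1/n₂) = 0.19 / √(1/119 + 1/55) = 1.1653

δ ≈ 1.165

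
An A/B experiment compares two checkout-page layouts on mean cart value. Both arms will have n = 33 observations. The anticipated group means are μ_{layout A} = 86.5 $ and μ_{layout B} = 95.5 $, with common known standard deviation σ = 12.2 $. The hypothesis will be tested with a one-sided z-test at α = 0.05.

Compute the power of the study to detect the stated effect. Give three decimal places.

Power ≈ 0.912

Standardized effect: d = |μ_{layout A} − μ_{layout B}| / σ = |86.5 − 95.5| / 12.2 = 0.7377
Noncentrality parameter: δ = d·√(n/2) = 0.7377 × √(33/2) = 2.9966
One-sided α = 0.05 → critical value z_{0.05} = 1.645.
Power = Φ(δ − 1.645) = Φ(1.352) = 0.9118.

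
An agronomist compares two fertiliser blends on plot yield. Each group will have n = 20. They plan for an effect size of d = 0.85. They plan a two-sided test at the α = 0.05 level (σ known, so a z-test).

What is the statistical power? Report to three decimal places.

Noncentrality parameter: δ = d·√(n/2) = 0.85 × √(20/2) = 2.6879
Two-sided α = 0.05 → critical value z_{0.025} = 1.960.
Power = Φ(δ − 1.960) + Φ(−δ − 1.960) = Φ(0.728) + Φ(-4.648) = 0.7667 + 0.0000 = 0.7667.

Power ≈ 0.767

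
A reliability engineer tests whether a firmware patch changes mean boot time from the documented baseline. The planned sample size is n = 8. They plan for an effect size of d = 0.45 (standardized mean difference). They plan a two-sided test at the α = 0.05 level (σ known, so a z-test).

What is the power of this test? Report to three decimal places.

Power ≈ 0.247

Noncentrality parameter: δ = d·√n = 0.45 × √8 = 1.2728
Critical value for a two-sided test at α = 0.05: z_{α/2} = 1.960.
Power = Φ(δ − 1.960) + Φ(−δ − 1.960) = Φ(-0.687) + Φ(-3.233) = 0.2460 + 0.0006 = 0.2466.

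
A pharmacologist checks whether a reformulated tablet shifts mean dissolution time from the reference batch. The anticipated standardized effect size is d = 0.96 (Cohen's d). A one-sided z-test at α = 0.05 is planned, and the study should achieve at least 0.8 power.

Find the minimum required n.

n = 7

Set Φ(δ − 1.645) = 0.8; then δ − 1.645 = Φ⁻¹(0.8) = 0.842, giving δ = 2.486.
δ = d·√n ⇒ n = (δ/d)² = (2.486 / 0.96)² = 6.71.
Rounding up, n = 7.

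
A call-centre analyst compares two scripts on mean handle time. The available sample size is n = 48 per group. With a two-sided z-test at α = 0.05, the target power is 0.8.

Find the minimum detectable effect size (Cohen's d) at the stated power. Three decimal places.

d ≈ 0.572

Required noncentrality: δ = z_{0.025} + z_{0.20} = 1.960 + 0.842 = 2.802.
(The second rejection-region term Φ(−δ − z_{α/2}) is negligible and dropped.)
δ = d·√(n/2) ⇒ d = δ/√(n/2) = 2.802/√(48/2) = 0.5719.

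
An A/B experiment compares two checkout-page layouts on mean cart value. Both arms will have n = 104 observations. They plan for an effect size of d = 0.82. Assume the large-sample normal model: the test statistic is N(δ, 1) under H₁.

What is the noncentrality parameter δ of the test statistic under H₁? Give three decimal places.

δ = d·√(n/2) = 0.82 × √(104/2) = 5.9131

δ ≈ 5.913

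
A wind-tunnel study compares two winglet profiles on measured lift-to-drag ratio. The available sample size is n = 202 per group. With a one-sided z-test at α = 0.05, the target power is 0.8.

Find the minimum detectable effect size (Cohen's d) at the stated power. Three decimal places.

d ≈ 0.247

Need Φ(δ − 1.645) = 0.8, so δ = 1.645 + 0.842 = 2.486.
δ = d·√(n/2) ⇒ d = δ/√(n/2) = 2.486/√(202/2) = 0.2474.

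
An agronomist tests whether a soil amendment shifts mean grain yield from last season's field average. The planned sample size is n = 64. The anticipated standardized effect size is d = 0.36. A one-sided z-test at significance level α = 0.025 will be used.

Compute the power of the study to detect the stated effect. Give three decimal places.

Power ≈ 0.821

Noncentrality parameter: δ = d·√n = 0.36 × √64 = 2.8800
One-sided α = 0.025 → critical value z_{0.025} = 1.960.
Power = P(Z > 1.960 − δ) = Φ(0.920) = 0.8212.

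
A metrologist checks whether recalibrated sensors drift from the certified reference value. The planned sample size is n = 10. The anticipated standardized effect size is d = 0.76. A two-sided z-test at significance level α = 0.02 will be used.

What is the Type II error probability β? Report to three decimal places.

Noncentrality parameter: δ = d·√n = 0.76 × √10 = 2.4033
Critical value for a two-sided test at α = 0.02: z_{α/2} = 2.326.
Power = Φ(δ − 2.326) + Φ(−δ − 2.326) = Φ(0.077) + Φ(-4.730) = 0.5307 + 0.0000 = 0.5307.
Type II error: β = 1 − power = 1 − 0.5307 = 0.4693.

β ≈ 0.469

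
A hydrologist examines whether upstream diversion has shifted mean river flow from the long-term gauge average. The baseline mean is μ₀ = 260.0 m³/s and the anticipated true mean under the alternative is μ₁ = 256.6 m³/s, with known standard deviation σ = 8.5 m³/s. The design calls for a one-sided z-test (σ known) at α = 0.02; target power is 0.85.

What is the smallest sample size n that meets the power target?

n = 60

Standardized effect: d = |μ₁ − μ₀| / σ = |256.6 − 260.0| / 8.5 = 0.4000
For power 0.85 need Φ(δ − z_{0.02}) = 0.85, so δ = z_{0.02} + z_{0.15} = 2.054 + 1.036 = 3.090.
δ = d·√n ⇒ n = (δ/d)² = (3.090 / 0.4000)² = 59.68.
Round up to the next whole unit.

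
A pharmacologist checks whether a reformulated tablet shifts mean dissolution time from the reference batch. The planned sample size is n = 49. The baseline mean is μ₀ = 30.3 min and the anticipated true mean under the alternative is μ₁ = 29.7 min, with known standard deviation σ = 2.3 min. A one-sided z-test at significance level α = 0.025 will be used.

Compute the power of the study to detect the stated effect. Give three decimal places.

Standardized effect: d = |μ₁ − μ₀| / σ = |29.7 − 30.3| / 2.3 = 0.2609
Noncentrality parameter: δ = d·√n = 0.2609 × √49 = 1.8261
Critical value for a one-sided test at α = 0.025: z_α = 1.960.
Power = Φ(δ − 1.960) = Φ(-0.134) = 0.4467.

Power ≈ 0.447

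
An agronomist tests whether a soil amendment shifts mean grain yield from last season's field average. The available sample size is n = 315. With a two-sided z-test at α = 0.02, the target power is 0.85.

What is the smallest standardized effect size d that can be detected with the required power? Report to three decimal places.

Required noncentrality: δ = z_{0.01} + z_{0.15} = 2.326 + 1.036 = 3.363.
(Lower-tail contribution to power is negligible for δ > 0.)
δ = d·√n ⇒ d = δ/√n = 3.363/√315 = 0.1895.

d ≈ 0.189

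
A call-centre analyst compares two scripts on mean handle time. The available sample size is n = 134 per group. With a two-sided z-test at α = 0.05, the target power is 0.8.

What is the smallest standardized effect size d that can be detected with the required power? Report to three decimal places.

d ≈ 0.342

Need Φ(δ − 1.960) = 0.8, so δ = 1.960 + 0.842 = 2.802.
(Lower-tail contribution to power is negligible for δ > 0.)
δ = d·√(n/2) ⇒ d = δ/√(n/2) = 2.802/√(134/2) = 0.3423.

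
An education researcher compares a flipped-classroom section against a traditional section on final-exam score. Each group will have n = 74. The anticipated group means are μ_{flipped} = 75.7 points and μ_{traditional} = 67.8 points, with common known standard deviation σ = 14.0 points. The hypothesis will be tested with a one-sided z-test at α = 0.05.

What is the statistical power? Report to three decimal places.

Power ≈ 0.963

Standardized effect: d = |μ_{flipped} − μ_{traditional}| / σ = |75.7 − 67.8| / 14.0 = 0.5643
Noncentrality parameter: δ = d·√(n/2) = 0.5643 × √(74/2) = 3.4324
One-sided α = 0.05 → critical value z_{0.05} = 1.645.
Power = P(Z > 1.645 − δ) = Φ(1.788) = 0.9631.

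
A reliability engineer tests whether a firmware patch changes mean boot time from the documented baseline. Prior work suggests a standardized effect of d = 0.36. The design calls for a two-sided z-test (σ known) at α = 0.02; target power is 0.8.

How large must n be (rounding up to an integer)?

For power 0.8 need Φ(δ − z_{0.01}) = 0.8, so δ = z_{0.01} + z_{0.20} = 2.326 + 0.842 = 3.168.
(The Φ(−δ − z_{α/2}) term is vanishingly small for δ > 0 and is dropped in the standard sample-size formula.)
δ = d·√n ⇒ n = (δ/d)² = (3.168 / 0.36)² = 77.44.
Rounding up, n = 78.

n = 78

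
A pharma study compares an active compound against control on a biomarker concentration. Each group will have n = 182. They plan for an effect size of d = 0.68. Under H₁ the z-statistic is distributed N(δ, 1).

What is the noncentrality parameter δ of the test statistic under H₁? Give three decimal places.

δ ≈ 6.487

The noncentrality parameter scales effect size by the design's sample-size factor: δ = d·√(n/2) = 0.68 × √(182/2) = 6.4868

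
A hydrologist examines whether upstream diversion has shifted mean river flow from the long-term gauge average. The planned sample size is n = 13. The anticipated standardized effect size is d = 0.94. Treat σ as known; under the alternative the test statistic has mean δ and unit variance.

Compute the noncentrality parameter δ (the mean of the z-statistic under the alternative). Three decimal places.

δ ≈ 3.389

δ = d·√n = 0.94 × √13 = 3.3892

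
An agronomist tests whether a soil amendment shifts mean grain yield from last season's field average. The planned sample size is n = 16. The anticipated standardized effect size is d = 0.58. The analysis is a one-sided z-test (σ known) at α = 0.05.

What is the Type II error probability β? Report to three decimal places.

Noncentrality parameter: δ = d·√n = 0.58 × √16 = 2.3200
One-sided α = 0.05 → critical value z_{0.05} = 1.645.
Power = P(Z > 1.645 − δ) = Φ(0.675) = 0.7502.
Type II error: β = 1 − power = 1 − 0.7502 = 0.2498.

β ≈ 0.250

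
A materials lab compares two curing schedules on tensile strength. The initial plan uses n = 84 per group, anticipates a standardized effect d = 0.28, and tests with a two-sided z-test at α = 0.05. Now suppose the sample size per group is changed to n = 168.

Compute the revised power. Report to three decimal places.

Power ≈ 0.728

With n = 168 per group: δ = d·√(n/2) = 0.28 × √(168/2) = 2.5662. Critical value z_{0.025} = 1.960.
Revised power = Φ(δ − 1.960) + Φ(−δ − 1.960) = Φ(0.606) + Φ(-4.526) = 0.7278 + 0.0000 = 0.7278.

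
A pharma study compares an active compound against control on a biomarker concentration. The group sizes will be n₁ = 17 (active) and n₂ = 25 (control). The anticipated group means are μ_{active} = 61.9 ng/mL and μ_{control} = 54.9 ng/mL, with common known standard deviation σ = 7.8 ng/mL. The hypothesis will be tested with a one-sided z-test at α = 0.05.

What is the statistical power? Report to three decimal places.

Standardized effect: d = |μ_{active} − μ_{control}| / σ = |61.9 − 54.9| / 7.8 = 0.8974
Noncentrality parameter: δ = d / √(1/n₁ + 1/n₂) = 0.8974 / √(1/17 + 1/25) = 2.8548
One-sided α = 0.05 → critical value z_{0.05} = 1.645.
Power = P(Z > 1.645 − δ) = Φ(1.210) = 0.8868.

Power ≈ 0.887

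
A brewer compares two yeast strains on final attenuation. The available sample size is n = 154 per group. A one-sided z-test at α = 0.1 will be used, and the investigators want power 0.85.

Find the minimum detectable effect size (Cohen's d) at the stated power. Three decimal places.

Required noncentrality: δ = z_{0.1} + z_{0.15} = 1.282 + 1.036 = 2.318.
δ = d·√(n/2) ⇒ d = δ/√(n/2) = 2.318/√(154/2) = 0.2642.

d ≈ 0.264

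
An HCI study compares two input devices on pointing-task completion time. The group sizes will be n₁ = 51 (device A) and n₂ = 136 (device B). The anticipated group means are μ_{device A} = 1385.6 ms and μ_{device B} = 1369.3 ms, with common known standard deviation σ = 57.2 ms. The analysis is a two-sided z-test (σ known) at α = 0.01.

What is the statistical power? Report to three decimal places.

Standardized effect: d = |μ_{device A} − μ_{device B}| / σ = |1385.6 − 1369.3| / 57.2 = 0.2850
Noncentrality parameter: δ = d / √(1/n₁ + 1/n₂) = 0.2850 / √(1/51 + 1/136) = 1.7355
Two-sided α = 0.01 → critical value z_{0.005} = 2.576.
Power = Φ(δ − 2.576) + Φ(−δ − 2.576) = Φ(-0.840) + Φ(-4.311) = 0.2004 + 0.0000 = 0.2004.

Power ≈ 0.200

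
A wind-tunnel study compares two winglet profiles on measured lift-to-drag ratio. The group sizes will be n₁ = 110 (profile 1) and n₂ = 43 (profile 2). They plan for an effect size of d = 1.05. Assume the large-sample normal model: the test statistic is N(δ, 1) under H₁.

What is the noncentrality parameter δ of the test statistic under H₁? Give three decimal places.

δ = d / √(1/n₁ + 1/n₂) = 1.05 / √(1/110 + 1/43) = 5.8381

δ ≈ 5.838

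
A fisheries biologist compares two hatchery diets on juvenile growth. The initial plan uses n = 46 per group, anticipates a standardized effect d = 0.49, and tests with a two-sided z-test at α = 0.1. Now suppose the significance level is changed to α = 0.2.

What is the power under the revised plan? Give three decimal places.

δ = d·√(n/2) = 0.49 × √(46/2) = 2.3500 (unchanged). New critical value: z_{0.1} = 1.282.
Revised power = Φ(δ − 1.282) + Φ(−δ − 1.282) = Φ(1.068) + Φ(-3.632) = 0.8573 + 0.0001 = 0.8575.

Power ≈ 0.857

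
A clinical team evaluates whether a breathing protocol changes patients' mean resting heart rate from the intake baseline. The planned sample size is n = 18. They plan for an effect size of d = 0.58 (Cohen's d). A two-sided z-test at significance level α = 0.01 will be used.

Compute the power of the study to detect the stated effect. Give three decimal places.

Power ≈ 0.454

Noncentrality parameter: δ = d·√n = 0.58 × √18 = 2.4607
Critical value for a two-sided test at α = 0.01: z_{α/2} = 2.576.
Power = Φ(δ − 2.576) + Φ(−δ − 2.576) = Φ(-0.115) + Φ(-5.037) = 0.4542 + 0.0000 = 0.4542.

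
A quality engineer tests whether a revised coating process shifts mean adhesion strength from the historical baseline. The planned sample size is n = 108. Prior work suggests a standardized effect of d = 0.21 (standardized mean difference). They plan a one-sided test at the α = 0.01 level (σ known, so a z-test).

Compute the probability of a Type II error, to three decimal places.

Noncentrality parameter: δ = d·√n = 0.21 × √108 = 2.1824
Critical value for a one-sided test at α = 0.01: z_α = 2.326.
Power = P(Z > 2.326 − δ) = Φ(-0.144) = 0.4428.
Type II error: β = 1 − power = 1 − 0.4428 = 0.5572.

β ≈ 0.557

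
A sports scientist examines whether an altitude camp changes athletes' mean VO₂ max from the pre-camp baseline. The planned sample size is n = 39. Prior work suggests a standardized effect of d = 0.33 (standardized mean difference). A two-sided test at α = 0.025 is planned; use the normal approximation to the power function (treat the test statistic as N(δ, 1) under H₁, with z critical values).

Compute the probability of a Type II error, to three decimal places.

β ≈ 0.572

Noncentrality parameter: δ = d·√n = 0.33 × √39 = 2.0608
Critical value for a two-sided test at α = 0.025: z_{α/2} = 2.241.
Power = Φ(δ − 2.241) + Φ(−δ − 2.241) = Φ(-0.181) + Φ(-4.302) = 0.4284 + 0.0000 = 0.4284.
Type II error: β = 1 − power = 1 − 0.4284 = 0.5716.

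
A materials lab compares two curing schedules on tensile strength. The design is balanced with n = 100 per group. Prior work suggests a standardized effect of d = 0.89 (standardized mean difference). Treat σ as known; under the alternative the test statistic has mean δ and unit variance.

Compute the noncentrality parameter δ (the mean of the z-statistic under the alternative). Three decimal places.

δ ≈ 6.293

The noncentrality parameter scales effect size by the design's sample-size factor: δ = d·√(n/2) = 0.89 × √(100/2) = 6.2933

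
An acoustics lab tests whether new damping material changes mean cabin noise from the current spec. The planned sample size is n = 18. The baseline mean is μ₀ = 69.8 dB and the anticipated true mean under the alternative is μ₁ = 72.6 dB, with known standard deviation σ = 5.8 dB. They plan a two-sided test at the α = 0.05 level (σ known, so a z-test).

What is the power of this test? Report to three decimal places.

Standardized effect: d = |μ₁ − μ₀| / σ = |72.6 − 69.8| / 5.8 = 0.4828
Noncentrality parameter: δ = d·√n = 0.4828 × √18 = 2.0482
Critical value for a two-sided test at α = 0.05: z_{α/2} = 1.960.
Power = Φ(δ − 1.960) + Φ(−δ − 1.960) = Φ(0.088) + Φ(-4.008) = 0.5351 + 0.0000 = 0.5352.

Power ≈ 0.535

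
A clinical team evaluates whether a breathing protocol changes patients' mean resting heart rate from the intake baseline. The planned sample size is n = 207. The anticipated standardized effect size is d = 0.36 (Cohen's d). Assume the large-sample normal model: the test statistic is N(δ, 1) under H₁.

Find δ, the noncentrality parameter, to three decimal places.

δ = d·√n = 0.36 × √207 = 5.1795

δ ≈ 5.179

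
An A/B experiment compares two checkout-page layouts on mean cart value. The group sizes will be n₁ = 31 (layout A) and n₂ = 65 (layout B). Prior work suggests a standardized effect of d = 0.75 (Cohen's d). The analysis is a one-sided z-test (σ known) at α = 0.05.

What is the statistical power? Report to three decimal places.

Power ≈ 0.963

Noncentrality parameter: δ = d / √(1/n₁ + 1/n₂) = 0.75 / √(1/31 + 1/65) = 3.4361
Critical value for a one-sided test at α = 0.05: z_α = 1.645.
Power = P(Z > 1.645 − δ) = Φ(1.791) = 0.9634.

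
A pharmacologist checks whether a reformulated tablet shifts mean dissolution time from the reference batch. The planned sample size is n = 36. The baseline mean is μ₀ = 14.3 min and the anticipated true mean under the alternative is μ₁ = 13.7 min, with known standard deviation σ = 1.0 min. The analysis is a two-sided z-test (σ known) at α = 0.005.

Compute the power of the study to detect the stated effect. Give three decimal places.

Power ≈ 0.786

Standardized effect: d = |μ₁ − μ₀| / σ = |13.7 − 14.3| / 1.0 = 0.6000
Noncentrality parameter: δ = d·√n = 0.6000 × √36 = 3.6000
Critical value for a two-sided test at α = 0.005: z_{α/2} = 2.807.
Power = Φ(δ − 2.807) + Φ(−δ − 2.807) = Φ(0.793) + Φ(-6.407) = 0.7861 + 0.0000 = 0.7861.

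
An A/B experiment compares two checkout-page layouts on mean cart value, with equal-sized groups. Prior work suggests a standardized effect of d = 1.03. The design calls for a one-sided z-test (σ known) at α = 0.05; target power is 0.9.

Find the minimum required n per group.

n = 17 per group

Set Φ(δ − 1.645) = 0.9; then δ − 1.645 = Φ⁻¹(0.9) = 1.282, giving δ = 2.926.
δ = d·√(n/2) ⇒ n = 2(δ/d)² = 2 × (2.926 / 1.03)² = 16.14.
Round up to the next whole unit.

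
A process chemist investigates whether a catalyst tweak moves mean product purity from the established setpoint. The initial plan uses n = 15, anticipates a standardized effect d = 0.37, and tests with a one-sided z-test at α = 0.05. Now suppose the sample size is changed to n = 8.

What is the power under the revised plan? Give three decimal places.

With n = 8: δ = d·√n = 0.37 × √8 = 1.0465. Critical value z_{0.05} = 1.645.
Revised power = P(Z > 1.645 − δ) = Φ(-0.598) = 0.2748.

Power ≈ 0.275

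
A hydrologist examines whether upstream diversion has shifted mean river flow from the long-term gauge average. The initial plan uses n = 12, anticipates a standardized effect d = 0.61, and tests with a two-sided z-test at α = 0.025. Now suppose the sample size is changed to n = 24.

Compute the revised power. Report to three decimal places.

Power ≈ 0.772

With n = 24: δ = d·√n = 0.61 × √24 = 2.9884. Critical value z_{0.0125} = 2.241.
Revised power = Φ(δ − 2.241) + Φ(−δ − 2.241) = Φ(0.747) + Φ(-5.230) = 0.7725 + 0.0000 = 0.7725.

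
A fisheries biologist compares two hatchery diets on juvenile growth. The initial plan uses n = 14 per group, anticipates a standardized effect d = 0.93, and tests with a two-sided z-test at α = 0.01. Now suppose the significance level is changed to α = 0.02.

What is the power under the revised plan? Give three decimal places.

Power ≈ 0.553

δ = d·√(n/2) = 0.93 × √(14/2) = 2.4605 (unchanged). New critical value: z_{0.01} = 2.326.
Revised power = Φ(δ − 2.326) + Φ(−δ − 2.326) = Φ(0.134) + Φ(-4.787) = 0.5534 + 0.0000 = 0.5534.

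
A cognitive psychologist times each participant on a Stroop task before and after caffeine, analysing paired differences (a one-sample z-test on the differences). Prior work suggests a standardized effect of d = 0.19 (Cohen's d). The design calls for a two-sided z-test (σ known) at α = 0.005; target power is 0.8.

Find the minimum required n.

Set Φ(δ − 2.807) = 0.8; then δ − 2.807 = Φ⁻¹(0.8) = 0.842, giving δ = 3.649.
(The Φ(−δ − z_{α/2}) term is vanishingly small for δ > 0 and is dropped in the standard sample-size formula.)
δ = d·√n ⇒ n = (δ/d)² = (3.649 / 0.19)² = 368.77.
Rounding up, n = 369.

n = 369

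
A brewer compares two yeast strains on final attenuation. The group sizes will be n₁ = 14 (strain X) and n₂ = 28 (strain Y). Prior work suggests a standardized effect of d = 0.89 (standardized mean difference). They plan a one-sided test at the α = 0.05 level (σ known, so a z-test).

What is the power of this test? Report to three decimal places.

Noncentrality parameter: δ = d / √(1/n₁ + 1/n₂) = 0.89 / √(1/14 + 1/28) = 2.7190
One-sided α = 0.05 → critical value z_{0.05} = 1.645.
Power = P(Z > 1.645 − δ) = Φ(1.074) = 0.8586.

Power ≈ 0.859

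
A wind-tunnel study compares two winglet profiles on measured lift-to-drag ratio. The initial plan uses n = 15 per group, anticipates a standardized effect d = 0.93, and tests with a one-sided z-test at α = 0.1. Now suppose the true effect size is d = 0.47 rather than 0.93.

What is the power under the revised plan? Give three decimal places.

Power ≈ 0.502

With d = 0.47: δ = d·√(n/2) = 0.47 × √(15/2) = 1.2871. Critical value z_{0.1} = 1.282.
Revised power = Φ(δ − 1.282) = Φ(0.006) = 0.5022.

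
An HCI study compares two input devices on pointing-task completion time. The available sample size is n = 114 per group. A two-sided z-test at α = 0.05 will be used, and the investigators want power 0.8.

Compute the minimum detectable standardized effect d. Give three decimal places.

Need Φ(δ − 1.960) = 0.8, so δ = 1.960 + 0.842 = 2.802.
(The second rejection-region term Φ(−δ − z_{α/2}) is negligible and dropped.)
δ = d·√(n/2) ⇒ d = δ/√(n/2) = 2.802/√(114/2) = 0.3711.

d ≈ 0.371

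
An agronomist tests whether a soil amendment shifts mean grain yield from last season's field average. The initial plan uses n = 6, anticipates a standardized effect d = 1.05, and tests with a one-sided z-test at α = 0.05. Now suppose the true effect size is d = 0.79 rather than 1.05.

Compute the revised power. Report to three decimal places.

With d = 0.79: δ = d·√n = 0.79 × √6 = 1.9351. Critical value z_{0.05} = 1.645.
Revised power = Φ(δ − 1.645) = Φ(0.290) = 0.6142.

Power ≈ 0.614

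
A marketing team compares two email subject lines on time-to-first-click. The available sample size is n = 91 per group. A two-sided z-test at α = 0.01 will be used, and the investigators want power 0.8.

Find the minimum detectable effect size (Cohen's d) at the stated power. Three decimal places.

Need Φ(δ − 2.576) = 0.8, so δ = 2.576 + 0.842 = 3.417.
(Lower-tail contribution to power is negligible for δ > 0.)
δ = d·√(n/2) ⇒ d = δ/√(n/2) = 3.417/√(91/2) = 0.5066.

d ≈ 0.507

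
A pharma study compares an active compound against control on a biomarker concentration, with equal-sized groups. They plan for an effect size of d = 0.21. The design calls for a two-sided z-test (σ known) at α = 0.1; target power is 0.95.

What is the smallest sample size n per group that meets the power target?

Set Φ(δ − 1.645) = 0.95; then δ − 1.645 = Φ⁻¹(0.95) = 1.645, giving δ = 3.290.
(Ignoring the negligible lower-tail rejection probability gives the usual closed-form inversion.)
δ = d·√(n/2) ⇒ n = 2(δ/d)² = 2 × (3.290 / 0.21)² = 490.80.
Round up to the next whole unit.

n = 491 per group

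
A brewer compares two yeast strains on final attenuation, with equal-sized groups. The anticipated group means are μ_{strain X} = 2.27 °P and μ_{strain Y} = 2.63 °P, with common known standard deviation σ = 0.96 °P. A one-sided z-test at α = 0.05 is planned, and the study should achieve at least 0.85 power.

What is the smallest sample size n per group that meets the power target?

Standardized effect: d = |μ_{strain X} − μ_{strain Y}| / σ = |2.27 − 2.63| / 0.96 = 0.3750
For power 0.85 need Φ(δ − z_{0.05}) = 0.85, so δ = z_{0.05} + z_{0.15} = 1.645 + 1.036 = 2.681.
δ = d·√(n/2) ⇒ n = 2(δ/d)² = 2 × (2.681 / 0.3750)² = 102.25.
Rounding up, n = 103 per group.

n = 103 per group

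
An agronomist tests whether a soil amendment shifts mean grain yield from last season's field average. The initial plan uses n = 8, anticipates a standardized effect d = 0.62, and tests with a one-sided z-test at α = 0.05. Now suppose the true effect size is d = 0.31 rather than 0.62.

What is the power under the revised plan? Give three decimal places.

Power ≈ 0.221

With d = 0.31: δ = d·√n = 0.31 × √8 = 0.8768. Critical value z_{0.05} = 1.645.
Revised power = P(Z > 1.645 − δ) = Φ(-0.768) = 0.2212.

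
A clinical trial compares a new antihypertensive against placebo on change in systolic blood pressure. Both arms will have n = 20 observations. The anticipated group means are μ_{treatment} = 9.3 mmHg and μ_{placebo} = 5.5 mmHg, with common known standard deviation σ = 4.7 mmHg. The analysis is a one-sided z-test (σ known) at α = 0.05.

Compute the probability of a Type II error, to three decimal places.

β ≈ 0.181

Standardized effect: d = |μ_{treatment} − μ_{placebo}| / σ = |9.3 − 5.5| / 4.7 = 0.8085
Noncentrality parameter: δ = d·√(n/2) = 0.8085 × √(20/2) = 2.5567
Critical value for a one-sided test at α = 0.05: z_α = 1.645.
Power = P(Z > 1.645 − δ) = Φ(0.912) = 0.8191.
Type II error: β = 1 − power = 1 − 0.8191 = 0.1809.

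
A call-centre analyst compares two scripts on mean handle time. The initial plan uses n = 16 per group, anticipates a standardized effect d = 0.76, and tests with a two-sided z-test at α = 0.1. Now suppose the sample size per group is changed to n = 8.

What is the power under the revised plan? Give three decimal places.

With n = 8 per group: δ = d·√(n/2) = 0.76 × √(8/2) = 1.5200. Critical value z_{0.05} = 1.645.
Revised power = Φ(δ − 1.645) + Φ(−δ − 1.645) = Φ(-0.125) + Φ(-3.165) = 0.4503 + 0.0008 = 0.4511.

Power ≈ 0.451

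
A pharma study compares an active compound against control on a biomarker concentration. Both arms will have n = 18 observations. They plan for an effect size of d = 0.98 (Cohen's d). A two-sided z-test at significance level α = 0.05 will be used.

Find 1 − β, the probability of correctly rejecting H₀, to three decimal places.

Power ≈ 0.836

Noncentrality parameter: λ = d·√(n/2) = 0.98 × √(18/2) = 2.9400
Two-sided α = 0.05 → critical value z_{0.025} = 1.960.
Power = Φ(λ − 1.960) + Φ(−λ − 1.960) = Φ(0.980) + Φ(-4.900) = 0.8365 + 0.0000 = 0.8365.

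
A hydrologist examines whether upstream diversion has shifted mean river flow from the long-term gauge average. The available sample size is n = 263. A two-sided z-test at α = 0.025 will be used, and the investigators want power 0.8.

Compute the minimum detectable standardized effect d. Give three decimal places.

d ≈ 0.190

Need Φ(δ − 2.241) = 0.8, so δ = 2.241 + 0.842 = 3.083.
(The second rejection-region term Φ(−δ − z_{α/2}) is negligible and dropped.)
δ = d·√n ⇒ d = δ/√n = 3.083/√263 = 0.1901.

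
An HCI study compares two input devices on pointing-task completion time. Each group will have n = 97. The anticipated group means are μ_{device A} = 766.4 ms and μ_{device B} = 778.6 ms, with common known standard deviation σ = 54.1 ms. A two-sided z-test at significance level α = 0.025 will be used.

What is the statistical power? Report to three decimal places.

Standardized effect: d = |μ_{device A} − μ_{device B}| / σ = |766.4 − 778.6| / 54.1 = 0.2255
Noncentrality parameter: δ = d·√(n/2) = 0.2255 × √(97/2) = 1.5705
Two-sided α = 0.025 → critical value z_{0.0125} = 2.241.
Power = Φ(δ − 2.241) + Φ(−δ − 2.241) = Φ(-0.671) + Φ(-3.812) = 0.2511 + 0.0001 = 0.2512.

Power ≈ 0.251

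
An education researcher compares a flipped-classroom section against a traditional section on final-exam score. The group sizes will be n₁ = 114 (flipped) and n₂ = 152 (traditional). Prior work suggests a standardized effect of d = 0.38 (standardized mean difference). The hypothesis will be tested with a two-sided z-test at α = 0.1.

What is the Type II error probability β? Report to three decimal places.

β ≈ 0.077

Noncentrality parameter: δ = d / √(1/n₁ + 1/n₂) = 0.38 / √(1/114 + 1/152) = 3.0670
Critical value for a two-sided test at α = 0.1: z_{α/2} = 1.645.
Power = Φ(δ − 1.645) + Φ(−δ − 1.645) = Φ(1.422) + Φ(-4.712) = 0.9225 + 0.0000 = 0.9225.
Type II error: β = 1 − power = 1 − 0.9225 = 0.0775.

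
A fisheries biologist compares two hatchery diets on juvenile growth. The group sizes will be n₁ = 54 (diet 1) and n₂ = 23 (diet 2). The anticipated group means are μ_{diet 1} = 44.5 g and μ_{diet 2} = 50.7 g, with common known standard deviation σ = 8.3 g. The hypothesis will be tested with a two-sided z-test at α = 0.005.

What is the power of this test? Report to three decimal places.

Power ≈ 0.577

Standardized effect: d = |μ_{diet 1} − μ_{diet 2}| / σ = |44.5 − 50.7| / 8.3 = 0.7470
Noncentrality parameter: λ = d / √(1/n₁ + 1/n₂) = 0.7470 / √(1/54 + 1/23) = 3.0001
Two-sided α = 0.005 → critical value z_{0.0025} = 2.807.
Power = Φ(λ − 2.807) + Φ(−λ − 2.807) = Φ(0.193) + Φ(-5.807) = 0.5765 + 0.0000 = 0.5765.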